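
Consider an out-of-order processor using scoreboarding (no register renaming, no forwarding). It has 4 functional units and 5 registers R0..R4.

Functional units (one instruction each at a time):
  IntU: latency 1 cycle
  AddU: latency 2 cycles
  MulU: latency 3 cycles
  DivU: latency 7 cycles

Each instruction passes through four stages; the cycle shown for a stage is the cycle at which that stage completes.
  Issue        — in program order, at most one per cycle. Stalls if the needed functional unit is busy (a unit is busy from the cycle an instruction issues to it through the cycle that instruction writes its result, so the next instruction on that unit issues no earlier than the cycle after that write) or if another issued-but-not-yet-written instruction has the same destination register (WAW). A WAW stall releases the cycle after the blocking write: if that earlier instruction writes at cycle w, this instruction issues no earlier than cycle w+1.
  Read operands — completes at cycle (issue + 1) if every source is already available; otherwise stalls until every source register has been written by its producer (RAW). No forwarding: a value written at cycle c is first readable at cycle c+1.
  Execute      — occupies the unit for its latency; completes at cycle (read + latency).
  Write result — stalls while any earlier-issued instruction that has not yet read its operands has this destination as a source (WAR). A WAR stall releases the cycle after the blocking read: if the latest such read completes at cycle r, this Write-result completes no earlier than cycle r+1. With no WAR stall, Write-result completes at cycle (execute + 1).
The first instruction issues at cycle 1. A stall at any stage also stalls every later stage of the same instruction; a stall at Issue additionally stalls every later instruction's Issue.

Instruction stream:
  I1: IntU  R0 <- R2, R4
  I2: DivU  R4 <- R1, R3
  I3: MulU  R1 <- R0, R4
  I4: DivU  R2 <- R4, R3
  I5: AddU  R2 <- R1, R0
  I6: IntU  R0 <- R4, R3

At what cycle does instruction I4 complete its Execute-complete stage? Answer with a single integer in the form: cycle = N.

I1: IS=1 RO=2 EX=3 WR=4
I2: IS=2 RO=3 EX=10 WR=11
I3: IS=3 RO=12 EX=15 WR=16  [RAW R4: wait I2 write@11]
I4: IS=12 RO=13 EX=20 WR=21  [struct: DivU busy until I2 writes@11]
I5: IS=22 RO=23 EX=25 WR=26  [WAW R2: wait I4 write@21]
I6: IS=23 RO=24 EX=25 WR=26

cycle = 20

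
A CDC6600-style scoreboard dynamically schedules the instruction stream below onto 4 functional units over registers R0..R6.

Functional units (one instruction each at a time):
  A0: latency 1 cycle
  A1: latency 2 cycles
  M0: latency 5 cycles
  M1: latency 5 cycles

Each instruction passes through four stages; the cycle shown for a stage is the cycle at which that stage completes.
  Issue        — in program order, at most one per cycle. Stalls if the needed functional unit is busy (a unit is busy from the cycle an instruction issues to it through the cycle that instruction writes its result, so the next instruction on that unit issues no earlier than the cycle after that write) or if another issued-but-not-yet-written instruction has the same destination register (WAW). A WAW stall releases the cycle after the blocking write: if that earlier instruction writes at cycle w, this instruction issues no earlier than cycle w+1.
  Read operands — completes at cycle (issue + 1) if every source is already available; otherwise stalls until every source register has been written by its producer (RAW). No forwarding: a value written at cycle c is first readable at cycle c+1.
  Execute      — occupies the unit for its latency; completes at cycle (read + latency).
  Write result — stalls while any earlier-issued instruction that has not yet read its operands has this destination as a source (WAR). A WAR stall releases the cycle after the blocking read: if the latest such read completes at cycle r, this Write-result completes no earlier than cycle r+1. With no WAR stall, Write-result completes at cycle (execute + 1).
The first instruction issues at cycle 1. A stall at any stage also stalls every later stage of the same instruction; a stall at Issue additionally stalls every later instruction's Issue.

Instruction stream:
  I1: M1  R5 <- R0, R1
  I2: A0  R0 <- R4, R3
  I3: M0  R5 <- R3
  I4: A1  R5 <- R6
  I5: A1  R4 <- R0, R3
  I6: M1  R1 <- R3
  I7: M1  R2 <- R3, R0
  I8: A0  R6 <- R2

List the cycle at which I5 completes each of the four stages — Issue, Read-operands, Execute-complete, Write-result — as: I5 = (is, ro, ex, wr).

I1  is:1  ro:2  ex:7  wr:8
I2  is:2  ro:3  ex:4  wr:5
I3  is:9  ro:10  ex:15  wr:16  — WAW R5: wait I1 write@8
I4  is:17  ro:18  ex:20  wr:21  — WAW R5: wait I3 write@16
I5  is:22  ro:23  ex:25  wr:26  — struct: A1 busy until I4 writes@21
I6  is:23  ro:24  ex:29  wr:30
I7  is:31  ro:32  ex:37  wr:38  — struct: M1 busy until I6 writes@30
I8  is:32  ro:39  ex:40  wr:41  — RAW R2: wait I7 write@38

I5 = (22, 23, 25, 26)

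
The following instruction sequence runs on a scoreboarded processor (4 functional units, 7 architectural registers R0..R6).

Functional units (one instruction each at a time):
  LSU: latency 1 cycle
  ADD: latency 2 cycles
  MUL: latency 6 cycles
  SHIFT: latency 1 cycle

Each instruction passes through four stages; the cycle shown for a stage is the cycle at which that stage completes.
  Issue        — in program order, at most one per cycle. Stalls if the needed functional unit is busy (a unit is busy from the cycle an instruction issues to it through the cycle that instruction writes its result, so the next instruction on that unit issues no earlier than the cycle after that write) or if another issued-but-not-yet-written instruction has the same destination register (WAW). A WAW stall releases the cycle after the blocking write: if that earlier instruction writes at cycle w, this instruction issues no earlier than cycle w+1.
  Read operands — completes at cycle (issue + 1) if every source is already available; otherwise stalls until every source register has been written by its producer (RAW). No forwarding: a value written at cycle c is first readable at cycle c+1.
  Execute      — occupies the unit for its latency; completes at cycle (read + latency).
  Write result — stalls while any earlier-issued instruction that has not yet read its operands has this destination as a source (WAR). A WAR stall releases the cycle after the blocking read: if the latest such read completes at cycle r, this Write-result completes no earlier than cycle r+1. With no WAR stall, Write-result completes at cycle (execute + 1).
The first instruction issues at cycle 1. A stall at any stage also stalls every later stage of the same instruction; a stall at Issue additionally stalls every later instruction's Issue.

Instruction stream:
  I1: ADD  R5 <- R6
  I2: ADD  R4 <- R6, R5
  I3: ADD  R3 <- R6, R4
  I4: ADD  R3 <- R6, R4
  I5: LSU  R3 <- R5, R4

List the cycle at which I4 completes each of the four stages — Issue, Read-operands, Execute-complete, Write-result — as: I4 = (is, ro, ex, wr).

I4 = (16, 17, 19, 20)

I1 -> (1, 2, 4, 5)
I2 -> (6, 7, 9, 10)  // struct: ADD busy until I1 writes@5
I3 -> (11, 12, 14, 15)  // struct: ADD busy until I2 writes@10
I4 -> (16, 17, 19, 20)  // struct: ADD busy until I3 writes@15
I5 -> (21, 22, 23, 24)  // WAW R3: wait I4 write@20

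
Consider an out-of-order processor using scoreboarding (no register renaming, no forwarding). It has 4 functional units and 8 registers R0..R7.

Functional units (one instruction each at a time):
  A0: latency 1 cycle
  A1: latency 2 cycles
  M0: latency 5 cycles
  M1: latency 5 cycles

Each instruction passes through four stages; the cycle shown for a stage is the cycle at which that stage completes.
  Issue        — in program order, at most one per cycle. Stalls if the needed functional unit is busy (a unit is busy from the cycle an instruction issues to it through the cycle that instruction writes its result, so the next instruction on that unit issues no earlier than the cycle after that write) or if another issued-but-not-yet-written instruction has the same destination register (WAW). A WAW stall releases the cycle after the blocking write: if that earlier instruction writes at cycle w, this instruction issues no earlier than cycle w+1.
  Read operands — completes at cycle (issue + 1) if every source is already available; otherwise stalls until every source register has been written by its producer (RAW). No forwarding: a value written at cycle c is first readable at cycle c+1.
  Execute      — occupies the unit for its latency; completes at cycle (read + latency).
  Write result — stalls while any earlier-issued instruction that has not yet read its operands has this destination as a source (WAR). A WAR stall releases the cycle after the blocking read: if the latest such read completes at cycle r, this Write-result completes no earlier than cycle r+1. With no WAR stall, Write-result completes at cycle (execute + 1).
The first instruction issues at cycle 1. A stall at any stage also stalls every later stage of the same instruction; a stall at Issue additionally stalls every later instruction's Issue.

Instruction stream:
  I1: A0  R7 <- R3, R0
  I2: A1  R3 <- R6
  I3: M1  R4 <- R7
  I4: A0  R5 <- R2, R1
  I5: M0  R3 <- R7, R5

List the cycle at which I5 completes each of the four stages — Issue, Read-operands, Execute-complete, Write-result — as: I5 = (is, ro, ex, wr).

  I1 | 1 | 2 | 3 | 4
  I2 | 2 | 3 | 5 | 6
  I3 | 3 | 5 | 10 | 11   RAW R7: wait I1 write@4
  I4 | 5 | 6 | 7 | 8   struct: A0 busy until I1 writes@4
  I5 | 7 | 9 | 14 | 15   WAW R3: wait I2 write@6 · RAW R5: wait I4 write@8

I5 = (7, 9, 14, 15)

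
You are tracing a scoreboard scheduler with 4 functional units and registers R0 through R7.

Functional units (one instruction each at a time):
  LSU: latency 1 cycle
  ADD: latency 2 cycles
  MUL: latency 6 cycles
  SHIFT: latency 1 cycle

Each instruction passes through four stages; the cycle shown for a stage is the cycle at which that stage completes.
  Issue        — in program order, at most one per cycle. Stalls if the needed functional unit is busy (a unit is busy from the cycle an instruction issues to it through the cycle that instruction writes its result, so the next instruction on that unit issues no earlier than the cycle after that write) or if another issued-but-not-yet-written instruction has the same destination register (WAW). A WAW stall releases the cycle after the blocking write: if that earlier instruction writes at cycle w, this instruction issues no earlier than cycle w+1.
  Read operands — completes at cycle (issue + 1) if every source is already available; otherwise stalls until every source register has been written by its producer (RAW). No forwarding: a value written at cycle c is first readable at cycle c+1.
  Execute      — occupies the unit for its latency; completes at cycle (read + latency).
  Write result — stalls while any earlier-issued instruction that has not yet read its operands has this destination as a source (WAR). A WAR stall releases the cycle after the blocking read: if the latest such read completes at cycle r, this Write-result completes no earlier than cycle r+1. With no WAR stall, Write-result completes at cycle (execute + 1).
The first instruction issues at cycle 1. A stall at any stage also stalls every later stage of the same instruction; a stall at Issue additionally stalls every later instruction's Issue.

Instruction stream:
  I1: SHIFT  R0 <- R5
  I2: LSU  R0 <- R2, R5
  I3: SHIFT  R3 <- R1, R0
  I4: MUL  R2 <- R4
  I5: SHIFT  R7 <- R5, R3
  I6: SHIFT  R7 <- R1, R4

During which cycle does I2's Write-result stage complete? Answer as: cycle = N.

  I1 | 1 | 2 | 3 | 4
  I2 | 5 | 6 | 7 | 8   WAW R0: wait I1 write@4
  I3 | 6 | 9 | 10 | 11   RAW R0: wait I2 write@8
  I4 | 7 | 8 | 14 | 15
  I5 | 12 | 13 | 14 | 15   struct: SHIFT busy until I3 writes@11
  I6 | 16 | 17 | 18 | 19   struct: SHIFT busy until I5 writes@15

cycle = 8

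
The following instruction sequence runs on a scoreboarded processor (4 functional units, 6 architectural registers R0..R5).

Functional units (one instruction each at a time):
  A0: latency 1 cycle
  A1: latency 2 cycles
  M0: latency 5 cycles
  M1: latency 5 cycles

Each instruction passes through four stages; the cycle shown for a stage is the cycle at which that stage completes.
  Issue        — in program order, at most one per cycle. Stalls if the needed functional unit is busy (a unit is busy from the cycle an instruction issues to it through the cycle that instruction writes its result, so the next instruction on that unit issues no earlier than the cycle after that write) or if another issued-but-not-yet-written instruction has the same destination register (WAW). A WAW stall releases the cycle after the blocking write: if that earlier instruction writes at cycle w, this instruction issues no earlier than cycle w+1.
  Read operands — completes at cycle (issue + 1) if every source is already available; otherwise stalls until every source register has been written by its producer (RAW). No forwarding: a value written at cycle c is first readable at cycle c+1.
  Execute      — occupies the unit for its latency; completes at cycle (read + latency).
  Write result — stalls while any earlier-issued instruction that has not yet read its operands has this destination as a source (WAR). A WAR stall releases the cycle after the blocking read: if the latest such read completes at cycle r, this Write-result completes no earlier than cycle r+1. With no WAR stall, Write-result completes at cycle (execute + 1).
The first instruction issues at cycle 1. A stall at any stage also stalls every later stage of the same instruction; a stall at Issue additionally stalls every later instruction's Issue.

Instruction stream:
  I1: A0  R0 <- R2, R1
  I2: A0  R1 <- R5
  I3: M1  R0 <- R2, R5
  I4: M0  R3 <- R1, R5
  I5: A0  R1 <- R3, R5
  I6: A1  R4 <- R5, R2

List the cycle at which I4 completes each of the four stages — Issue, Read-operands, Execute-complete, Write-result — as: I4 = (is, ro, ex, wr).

I4 = (7, 9, 14, 15)

I1: IS=1 RO=2 EX=3 WR=4
I2: IS=5 RO=6 EX=7 WR=8  [struct: A0 busy until I1 writes@4]
I3: IS=6 RO=7 EX=12 WR=13
I4: IS=7 RO=9 EX=14 WR=15  [RAW R1: wait I2 write@8]
I5: IS=9 RO=16 EX=17 WR=18  [struct: A0 busy until I2 writes@8; RAW R3: wait I4 write@15]
I6: IS=10 RO=11 EX=13 WR=14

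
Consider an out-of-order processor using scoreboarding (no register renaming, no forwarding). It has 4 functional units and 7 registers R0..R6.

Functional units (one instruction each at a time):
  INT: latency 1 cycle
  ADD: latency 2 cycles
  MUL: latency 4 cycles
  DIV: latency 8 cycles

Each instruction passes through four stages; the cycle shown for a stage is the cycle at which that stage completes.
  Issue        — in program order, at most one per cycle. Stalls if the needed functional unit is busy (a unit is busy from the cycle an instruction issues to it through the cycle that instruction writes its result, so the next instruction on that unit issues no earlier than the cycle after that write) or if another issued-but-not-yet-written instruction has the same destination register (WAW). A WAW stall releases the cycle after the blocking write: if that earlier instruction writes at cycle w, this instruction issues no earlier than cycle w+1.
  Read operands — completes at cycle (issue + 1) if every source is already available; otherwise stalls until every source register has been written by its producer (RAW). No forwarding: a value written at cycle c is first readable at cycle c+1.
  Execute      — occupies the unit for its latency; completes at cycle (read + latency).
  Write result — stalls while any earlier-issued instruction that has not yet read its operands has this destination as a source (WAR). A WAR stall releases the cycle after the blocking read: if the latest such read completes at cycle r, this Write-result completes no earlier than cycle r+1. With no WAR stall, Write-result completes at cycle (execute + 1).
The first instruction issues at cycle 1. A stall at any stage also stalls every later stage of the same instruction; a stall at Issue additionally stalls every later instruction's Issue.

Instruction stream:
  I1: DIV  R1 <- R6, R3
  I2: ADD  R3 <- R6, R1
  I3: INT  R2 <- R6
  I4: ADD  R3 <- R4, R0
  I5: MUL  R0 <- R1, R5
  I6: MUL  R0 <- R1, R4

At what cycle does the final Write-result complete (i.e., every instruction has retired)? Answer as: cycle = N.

cycle = 30

[1] I1 dispatched to DIV
[2] I1 operands ready | I2 dispatched to ADD
[3] I3 dispatched to INT
[4] I3 operands ready
[5] I3 complete
[6] R2←I3
[10] I1 complete
[11] R1←I1
[12] I2 operands ready
[14] I2 complete
[15] R3←I2
[16] I4 dispatched to ADD
[17] I4 operands ready | I5 dispatched to MUL
[18] I5 operands ready
[19] I4 complete
[20] R3←I4
[22] I5 complete
[23] R0←I5
[24] I6 dispatched to MUL
[25] I6 operands ready
[29] I6 complete
[30] R0←I6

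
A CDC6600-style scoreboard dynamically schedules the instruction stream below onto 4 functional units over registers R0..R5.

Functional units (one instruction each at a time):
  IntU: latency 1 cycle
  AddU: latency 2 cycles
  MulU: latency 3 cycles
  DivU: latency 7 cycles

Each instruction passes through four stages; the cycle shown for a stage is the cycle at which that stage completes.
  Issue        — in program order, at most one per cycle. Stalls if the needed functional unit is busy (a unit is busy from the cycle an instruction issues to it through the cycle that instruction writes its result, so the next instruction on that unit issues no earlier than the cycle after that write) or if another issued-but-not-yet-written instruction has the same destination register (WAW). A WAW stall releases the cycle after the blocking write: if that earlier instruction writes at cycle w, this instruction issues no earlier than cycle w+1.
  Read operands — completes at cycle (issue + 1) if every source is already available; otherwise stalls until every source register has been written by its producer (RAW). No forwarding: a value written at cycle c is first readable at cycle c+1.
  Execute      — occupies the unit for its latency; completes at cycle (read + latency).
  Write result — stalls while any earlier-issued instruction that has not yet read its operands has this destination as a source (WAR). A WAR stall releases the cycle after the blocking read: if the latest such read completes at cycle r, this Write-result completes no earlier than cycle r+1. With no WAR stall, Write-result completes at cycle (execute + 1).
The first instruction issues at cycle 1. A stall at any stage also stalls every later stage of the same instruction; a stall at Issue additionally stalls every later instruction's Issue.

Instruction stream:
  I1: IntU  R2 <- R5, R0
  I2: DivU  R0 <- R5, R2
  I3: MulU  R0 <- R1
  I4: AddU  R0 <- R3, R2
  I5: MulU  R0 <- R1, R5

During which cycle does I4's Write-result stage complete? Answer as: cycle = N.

cycle = 24

  I1 | 1 | 2 | 3 | 4
  I2 | 2 | 5 | 12 | 13   RAW R2: wait I1 write@4
  I3 | 14 | 15 | 18 | 19   WAW R0: wait I2 write@13
  I4 | 20 | 21 | 23 | 24   WAW R0: wait I3 write@19
  I5 | 25 | 26 | 29 | 30   WAW R0: wait I4 write@24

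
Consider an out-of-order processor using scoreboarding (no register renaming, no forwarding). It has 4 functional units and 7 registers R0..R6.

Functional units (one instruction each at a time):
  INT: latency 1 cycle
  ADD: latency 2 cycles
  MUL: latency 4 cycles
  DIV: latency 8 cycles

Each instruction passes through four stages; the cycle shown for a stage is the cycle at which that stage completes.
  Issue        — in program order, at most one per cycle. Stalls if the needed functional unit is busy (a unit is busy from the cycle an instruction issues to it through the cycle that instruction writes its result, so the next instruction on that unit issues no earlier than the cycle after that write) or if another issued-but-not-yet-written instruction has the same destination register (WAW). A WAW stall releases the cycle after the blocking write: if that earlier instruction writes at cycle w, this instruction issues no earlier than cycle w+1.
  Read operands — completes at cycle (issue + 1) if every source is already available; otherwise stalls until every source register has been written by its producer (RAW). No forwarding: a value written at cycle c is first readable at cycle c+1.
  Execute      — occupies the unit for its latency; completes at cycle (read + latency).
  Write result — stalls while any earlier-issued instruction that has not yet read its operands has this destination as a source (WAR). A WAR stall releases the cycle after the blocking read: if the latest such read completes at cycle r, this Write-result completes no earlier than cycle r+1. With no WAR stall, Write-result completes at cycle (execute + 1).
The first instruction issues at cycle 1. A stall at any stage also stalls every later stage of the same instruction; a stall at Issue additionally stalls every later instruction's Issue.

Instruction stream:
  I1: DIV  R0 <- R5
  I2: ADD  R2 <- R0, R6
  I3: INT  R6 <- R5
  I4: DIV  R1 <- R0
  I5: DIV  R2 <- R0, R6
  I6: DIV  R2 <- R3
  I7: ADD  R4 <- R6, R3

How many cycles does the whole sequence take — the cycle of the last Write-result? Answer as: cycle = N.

cycle = 44

I1: IS=1 RO=2 EX=10 WR=11
I2: IS=2 RO=12 EX=14 WR=15  [RAW R0: wait I1 write@11]
I3: IS=3 RO=4 EX=5 WR=13  [WAR R6: wait I2 read@12]
I4: IS=12 RO=13 EX=21 WR=22  [struct: DIV busy until I1 writes@11]
I5: IS=23 RO=24 EX=32 WR=33  [struct: DIV busy until I4 writes@22]
I6: IS=34 RO=35 EX=43 WR=44  [struct: DIV busy until I5 writes@33]
I7: IS=35 RO=36 EX=38 WR=39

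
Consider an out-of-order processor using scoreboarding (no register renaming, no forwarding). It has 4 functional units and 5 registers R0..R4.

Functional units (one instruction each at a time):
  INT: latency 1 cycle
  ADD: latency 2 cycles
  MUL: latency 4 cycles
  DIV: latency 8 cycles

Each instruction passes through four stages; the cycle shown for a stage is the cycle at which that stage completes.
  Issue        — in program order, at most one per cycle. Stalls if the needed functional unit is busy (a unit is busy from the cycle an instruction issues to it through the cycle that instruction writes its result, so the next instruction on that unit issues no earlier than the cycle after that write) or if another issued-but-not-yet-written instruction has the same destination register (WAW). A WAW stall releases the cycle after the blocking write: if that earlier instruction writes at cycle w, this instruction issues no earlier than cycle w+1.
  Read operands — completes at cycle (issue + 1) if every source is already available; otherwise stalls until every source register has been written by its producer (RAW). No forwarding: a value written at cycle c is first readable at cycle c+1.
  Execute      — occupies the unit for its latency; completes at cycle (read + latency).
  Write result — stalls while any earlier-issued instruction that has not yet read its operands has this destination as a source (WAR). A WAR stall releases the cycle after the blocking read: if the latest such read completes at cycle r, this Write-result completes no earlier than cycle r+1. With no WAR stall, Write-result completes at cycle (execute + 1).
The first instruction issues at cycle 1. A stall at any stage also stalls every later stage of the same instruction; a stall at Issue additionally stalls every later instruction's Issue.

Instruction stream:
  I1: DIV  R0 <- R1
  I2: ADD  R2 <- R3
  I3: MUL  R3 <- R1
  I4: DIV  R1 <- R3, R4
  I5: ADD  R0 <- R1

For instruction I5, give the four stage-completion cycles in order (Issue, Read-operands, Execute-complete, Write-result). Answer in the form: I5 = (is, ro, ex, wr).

I1  is:1  ro:2  ex:10  wr:11
I2  is:2  ro:3  ex:5  wr:6
I3  is:3  ro:4  ex:8  wr:9
I4  is:12  ro:13  ex:21  wr:22  — struct: DIV busy until I1 writes@11
I5  is:13  ro:23  ex:25  wr:26  — RAW R1: wait I4 write@22

I5 = (13, 23, 25, 26)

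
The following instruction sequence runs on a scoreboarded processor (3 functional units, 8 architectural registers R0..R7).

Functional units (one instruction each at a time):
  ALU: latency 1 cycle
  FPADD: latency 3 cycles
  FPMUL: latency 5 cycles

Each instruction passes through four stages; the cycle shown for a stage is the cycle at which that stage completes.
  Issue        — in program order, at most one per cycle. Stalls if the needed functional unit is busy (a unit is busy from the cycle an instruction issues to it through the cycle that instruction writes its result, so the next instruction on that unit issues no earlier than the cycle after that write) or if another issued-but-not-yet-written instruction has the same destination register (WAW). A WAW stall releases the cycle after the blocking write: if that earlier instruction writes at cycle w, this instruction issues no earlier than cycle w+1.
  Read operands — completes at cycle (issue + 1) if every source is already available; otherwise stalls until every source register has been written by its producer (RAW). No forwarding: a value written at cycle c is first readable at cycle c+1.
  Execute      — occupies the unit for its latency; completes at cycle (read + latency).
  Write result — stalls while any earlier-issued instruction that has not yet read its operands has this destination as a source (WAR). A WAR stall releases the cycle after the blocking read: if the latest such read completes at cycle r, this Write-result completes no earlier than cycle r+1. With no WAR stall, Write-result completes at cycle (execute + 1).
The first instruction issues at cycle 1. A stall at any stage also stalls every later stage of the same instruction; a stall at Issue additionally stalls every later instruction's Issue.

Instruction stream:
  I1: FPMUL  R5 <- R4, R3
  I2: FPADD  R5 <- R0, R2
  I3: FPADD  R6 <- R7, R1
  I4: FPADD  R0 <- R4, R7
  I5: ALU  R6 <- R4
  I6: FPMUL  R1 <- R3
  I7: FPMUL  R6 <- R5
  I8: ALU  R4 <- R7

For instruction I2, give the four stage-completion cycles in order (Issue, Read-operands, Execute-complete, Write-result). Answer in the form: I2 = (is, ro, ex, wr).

I2 = (9, 10, 13, 14)

c1: I1→FPMUL
c2: I1 RO
c7: I1 EX
c8: I1 WR R5
c9: I2→FPADD
c10: I2 RO
c13: I2 EX
c14: I2 WR R5
c15: I3→FPADD
c16: I3 RO
c19: I3 EX
c20: I3 WR R6
c21: I4→FPADD
c22: I4 RO | I5→ALU
c23: I5 RO | I6→FPMUL
c24: I5 EX | I6 RO
c25: I4 EX | I5 WR R6
c26: I4 WR R0
c29: I6 EX
c30: I6 WR R1
c31: I7→FPMUL
c32: I7 RO | I8→ALU
c33: I8 RO
c34: I8 EX
c35: I8 WR R4
c37: I7 EX
c38: I7 WR R6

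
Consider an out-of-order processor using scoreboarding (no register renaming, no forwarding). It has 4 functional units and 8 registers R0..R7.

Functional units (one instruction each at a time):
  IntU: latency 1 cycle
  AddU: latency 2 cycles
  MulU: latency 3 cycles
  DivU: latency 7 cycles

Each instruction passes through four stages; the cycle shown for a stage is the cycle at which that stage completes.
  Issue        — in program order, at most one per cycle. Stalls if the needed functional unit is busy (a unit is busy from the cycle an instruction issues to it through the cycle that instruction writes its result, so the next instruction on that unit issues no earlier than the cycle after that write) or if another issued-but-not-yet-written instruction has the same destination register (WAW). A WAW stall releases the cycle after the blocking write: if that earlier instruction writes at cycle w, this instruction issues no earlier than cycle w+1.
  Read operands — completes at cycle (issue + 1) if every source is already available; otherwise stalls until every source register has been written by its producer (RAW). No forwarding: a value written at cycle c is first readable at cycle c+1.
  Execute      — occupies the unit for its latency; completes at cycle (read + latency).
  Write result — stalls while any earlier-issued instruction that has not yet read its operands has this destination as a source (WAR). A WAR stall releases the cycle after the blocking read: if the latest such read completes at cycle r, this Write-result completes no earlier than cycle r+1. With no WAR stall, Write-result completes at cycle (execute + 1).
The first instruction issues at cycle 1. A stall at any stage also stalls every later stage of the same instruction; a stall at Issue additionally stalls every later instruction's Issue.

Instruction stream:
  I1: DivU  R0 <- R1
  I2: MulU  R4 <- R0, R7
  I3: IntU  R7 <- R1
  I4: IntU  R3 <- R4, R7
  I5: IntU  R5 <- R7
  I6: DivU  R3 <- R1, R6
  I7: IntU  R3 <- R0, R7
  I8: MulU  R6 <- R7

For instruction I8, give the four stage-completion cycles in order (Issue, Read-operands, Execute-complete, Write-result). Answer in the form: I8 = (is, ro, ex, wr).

  I1 | 1 | 2 | 9 | 10
  I2 | 2 | 11 | 14 | 15   RAW R0: wait I1 write@10
  I3 | 3 | 4 | 5 | 12   WAR R7: wait I2 read@11
  I4 | 13 | 16 | 17 | 18   struct: IntU busy until I3 writes@12 · RAW R4: wait I2 write@15
  I5 | 19 | 20 | 21 | 22   struct: IntU busy until I4 writes@18
  I6 | 20 | 21 | 28 | 29
  I7 | 30 | 31 | 32 | 33   WAW R3: wait I6 write@29
  I8 | 31 | 32 | 35 | 36

I8 = (31, 32, 35, 36)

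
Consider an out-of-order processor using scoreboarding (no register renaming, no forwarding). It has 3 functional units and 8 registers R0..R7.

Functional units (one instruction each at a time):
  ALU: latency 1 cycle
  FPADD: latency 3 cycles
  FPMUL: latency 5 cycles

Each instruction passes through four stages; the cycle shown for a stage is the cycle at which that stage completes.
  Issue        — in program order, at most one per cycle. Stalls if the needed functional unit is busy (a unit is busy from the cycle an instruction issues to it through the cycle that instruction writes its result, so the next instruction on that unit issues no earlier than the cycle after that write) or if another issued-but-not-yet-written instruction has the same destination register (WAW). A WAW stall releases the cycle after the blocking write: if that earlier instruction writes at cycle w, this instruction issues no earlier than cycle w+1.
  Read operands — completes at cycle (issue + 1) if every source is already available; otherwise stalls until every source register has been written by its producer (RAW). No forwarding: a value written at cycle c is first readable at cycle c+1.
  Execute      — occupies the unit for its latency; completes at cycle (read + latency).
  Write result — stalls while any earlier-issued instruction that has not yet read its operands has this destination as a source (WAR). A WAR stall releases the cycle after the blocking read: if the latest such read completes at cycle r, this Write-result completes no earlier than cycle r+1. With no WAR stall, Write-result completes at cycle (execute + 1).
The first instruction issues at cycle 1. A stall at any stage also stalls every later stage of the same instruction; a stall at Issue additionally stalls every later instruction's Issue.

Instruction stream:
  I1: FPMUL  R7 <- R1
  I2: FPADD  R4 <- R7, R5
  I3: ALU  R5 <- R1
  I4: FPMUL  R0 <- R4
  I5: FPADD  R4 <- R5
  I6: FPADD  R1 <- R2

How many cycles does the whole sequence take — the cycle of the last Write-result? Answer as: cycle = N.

cycle = 25

t=1  I1 dispatched to FPMUL
t=2  I1 operands ready | I2 dispatched to FPADD
t=3  I3 dispatched to ALU
t=4  I3 operands ready
t=5  I3 complete
t=7  I1 complete
t=8  R7←I1
t=9  I2 operands ready | I4 dispatched to FPMUL
t=10  R5←I3
t=12  I2 complete
t=13  R4←I2
t=14  I4 operands ready | I5 dispatched to FPADD
t=15  I5 operands ready
t=18  I5 complete
t=19  I4 complete | R4←I5
t=20  R0←I4 | I6 dispatched to FPADD
t=21  I6 operands ready
t=24  I6 complete
t=25  R1←I6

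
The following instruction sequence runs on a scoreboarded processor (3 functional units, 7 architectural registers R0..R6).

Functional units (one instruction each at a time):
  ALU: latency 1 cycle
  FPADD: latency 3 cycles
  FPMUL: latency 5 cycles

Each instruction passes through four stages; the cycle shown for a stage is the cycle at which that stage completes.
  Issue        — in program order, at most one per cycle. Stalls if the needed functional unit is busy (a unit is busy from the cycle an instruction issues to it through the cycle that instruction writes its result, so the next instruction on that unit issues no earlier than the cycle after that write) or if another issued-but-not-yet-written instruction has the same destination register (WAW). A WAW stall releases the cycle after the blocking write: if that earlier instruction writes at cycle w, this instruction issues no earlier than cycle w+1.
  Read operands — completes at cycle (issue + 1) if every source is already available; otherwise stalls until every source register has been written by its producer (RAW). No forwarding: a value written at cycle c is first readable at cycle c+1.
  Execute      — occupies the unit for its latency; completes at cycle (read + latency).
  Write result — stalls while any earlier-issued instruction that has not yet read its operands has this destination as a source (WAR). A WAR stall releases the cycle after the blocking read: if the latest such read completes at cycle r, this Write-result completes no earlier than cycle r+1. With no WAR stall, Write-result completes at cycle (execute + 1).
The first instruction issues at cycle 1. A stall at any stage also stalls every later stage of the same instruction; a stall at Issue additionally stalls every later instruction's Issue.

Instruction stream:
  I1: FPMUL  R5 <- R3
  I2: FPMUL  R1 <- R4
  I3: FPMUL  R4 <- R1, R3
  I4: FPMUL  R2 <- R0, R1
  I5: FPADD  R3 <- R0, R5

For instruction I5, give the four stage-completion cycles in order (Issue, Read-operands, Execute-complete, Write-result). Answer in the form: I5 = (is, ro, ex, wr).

c1: I1→FPMUL
c2: I1 RO
c7: I1 EX
c8: I1 WR R5
c9: I2→FPMUL
c10: I2 RO
c15: I2 EX
c16: I2 WR R1
c17: I3→FPMUL
c18: I3 RO
c23: I3 EX
c24: I3 WR R4
c25: I4→FPMUL
c26: I4 RO, I5→FPADD
c27: I5 RO
c30: I5 EX
c31: I4 EX, I5 WR R3
c32: I4 WR R2

I5 = (26, 27, 30, 31)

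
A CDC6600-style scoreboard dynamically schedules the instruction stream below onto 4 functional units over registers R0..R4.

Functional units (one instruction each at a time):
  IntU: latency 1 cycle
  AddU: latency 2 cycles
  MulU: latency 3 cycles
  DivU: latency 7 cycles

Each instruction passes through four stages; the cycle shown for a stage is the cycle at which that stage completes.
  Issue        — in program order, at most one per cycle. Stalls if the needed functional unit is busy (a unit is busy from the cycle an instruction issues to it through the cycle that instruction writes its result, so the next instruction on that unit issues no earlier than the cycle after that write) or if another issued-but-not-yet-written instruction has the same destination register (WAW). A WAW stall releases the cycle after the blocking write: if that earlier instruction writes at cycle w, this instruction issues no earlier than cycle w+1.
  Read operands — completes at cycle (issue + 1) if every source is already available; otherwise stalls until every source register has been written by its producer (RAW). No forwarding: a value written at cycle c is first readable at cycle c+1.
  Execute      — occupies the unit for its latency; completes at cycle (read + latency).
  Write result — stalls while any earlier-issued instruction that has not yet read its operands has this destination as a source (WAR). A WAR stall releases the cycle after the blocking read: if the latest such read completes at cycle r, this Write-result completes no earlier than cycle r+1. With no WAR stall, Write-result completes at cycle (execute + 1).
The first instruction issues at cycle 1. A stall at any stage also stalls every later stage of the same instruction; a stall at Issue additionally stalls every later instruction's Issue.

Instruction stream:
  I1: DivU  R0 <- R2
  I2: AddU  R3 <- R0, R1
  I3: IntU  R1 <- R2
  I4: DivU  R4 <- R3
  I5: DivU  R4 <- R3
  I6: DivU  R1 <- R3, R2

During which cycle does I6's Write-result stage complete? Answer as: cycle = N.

1) issue 1, read 2, done 9, write 10
2) issue 2, read 11, done 13, write 14  <RAW R0: wait I1 write@10>
3) issue 3, read 4, done 5, write 12  <WAR R1: wait I2 read@11>
4) issue 11, read 15, done 22, write 23  <struct: DivU busy until I1 writes@10 / RAW R3: wait I2 write@14>
5) issue 24, read 25, done 32, write 33  <struct: DivU busy until I4 writes@23>
6) issue 34, read 35, done 42, write 43  <struct: DivU busy until I5 writes@33>

cycle = 43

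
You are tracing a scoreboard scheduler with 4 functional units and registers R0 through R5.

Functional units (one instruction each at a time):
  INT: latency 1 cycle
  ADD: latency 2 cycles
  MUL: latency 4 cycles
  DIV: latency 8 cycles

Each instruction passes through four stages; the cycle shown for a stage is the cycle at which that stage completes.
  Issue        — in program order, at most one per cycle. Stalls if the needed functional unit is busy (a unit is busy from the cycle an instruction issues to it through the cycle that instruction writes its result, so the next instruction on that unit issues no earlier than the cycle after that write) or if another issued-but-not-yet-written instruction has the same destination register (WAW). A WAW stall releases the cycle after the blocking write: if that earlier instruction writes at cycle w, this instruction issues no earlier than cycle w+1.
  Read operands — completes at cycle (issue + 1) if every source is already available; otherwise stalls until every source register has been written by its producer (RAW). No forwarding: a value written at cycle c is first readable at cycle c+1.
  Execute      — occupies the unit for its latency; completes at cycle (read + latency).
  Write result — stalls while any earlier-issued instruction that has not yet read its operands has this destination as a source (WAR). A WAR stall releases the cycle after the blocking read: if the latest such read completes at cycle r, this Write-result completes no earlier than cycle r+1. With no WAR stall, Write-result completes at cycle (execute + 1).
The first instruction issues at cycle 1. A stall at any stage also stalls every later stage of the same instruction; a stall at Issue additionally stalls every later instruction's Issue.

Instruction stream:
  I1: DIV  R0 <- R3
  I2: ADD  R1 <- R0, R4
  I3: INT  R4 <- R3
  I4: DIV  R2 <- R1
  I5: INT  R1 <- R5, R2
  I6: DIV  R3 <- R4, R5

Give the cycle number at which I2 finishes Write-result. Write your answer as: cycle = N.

t=1  I1→DIV
t=2  I1 RO | I2→ADD
t=3  I3→INT
t=4  I3 RO
t=5  I3 EX
t=10  I1 EX
t=11  I1 WR R0
t=12  I2 RO | I4→DIV
t=13  I3 WR R4
t=14  I2 EX
t=15  I2 WR R1
t=16  I4 RO | I5→INT
t=24  I4 EX
t=25  I4 WR R2
t=26  I5 RO | I6→DIV
t=27  I5 EX | I6 RO
t=28  I5 WR R1
t=35  I6 EX
t=36  I6 WR R3

cycle = 15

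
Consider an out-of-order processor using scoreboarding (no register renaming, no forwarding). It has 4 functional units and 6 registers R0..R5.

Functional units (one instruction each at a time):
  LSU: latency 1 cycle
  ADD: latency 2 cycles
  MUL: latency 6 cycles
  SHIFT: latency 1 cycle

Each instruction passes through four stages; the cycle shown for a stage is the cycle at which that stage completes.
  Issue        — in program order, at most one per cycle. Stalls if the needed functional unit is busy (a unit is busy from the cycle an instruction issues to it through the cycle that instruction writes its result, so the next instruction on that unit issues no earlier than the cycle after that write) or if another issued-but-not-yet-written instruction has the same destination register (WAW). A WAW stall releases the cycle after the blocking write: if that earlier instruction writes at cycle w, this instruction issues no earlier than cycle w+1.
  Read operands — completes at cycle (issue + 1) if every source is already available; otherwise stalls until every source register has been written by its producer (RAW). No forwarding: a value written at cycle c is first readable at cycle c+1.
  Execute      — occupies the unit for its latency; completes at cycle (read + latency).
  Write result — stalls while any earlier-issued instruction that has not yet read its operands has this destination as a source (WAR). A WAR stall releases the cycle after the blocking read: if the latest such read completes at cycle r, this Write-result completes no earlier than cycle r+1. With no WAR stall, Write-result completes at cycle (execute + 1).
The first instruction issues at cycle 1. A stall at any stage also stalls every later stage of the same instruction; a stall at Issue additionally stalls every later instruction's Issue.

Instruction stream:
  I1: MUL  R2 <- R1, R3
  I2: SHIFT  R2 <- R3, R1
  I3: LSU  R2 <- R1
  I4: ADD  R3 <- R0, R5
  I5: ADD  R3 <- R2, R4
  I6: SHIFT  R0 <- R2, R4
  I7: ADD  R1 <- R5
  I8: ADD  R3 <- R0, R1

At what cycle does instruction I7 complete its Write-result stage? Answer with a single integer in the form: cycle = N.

cycle = 29

cycle 1: issue I1 (MUL)
cycle 2: I1 read-ops
cycle 8: I1 finished on MUL
cycle 9: I1→R2
cycle 10: issue I2 (SHIFT)
cycle 11: I2 read-ops
cycle 12: I2 finished on SHIFT
cycle 13: I2→R2
cycle 14: issue I3 (LSU)
cycle 15: I3 read-ops · issue I4 (ADD)
cycle 16: I3 finished on LSU · I4 read-ops
cycle 17: I3→R2
cycle 18: I4 finished on ADD
cycle 19: I4→R3
cycle 20: issue I5 (ADD)
cycle 21: I5 read-ops · issue I6 (SHIFT)
cycle 22: I6 read-ops
cycle 23: I5 finished on ADD · I6 finished on SHIFT
cycle 24: I5→R3 · I6→R0
cycle 25: issue I7 (ADD)
cycle 26: I7 read-ops
cycle 28: I7 finished on ADD
cycle 29: I7→R1
cycle 30: issue I8 (ADD)
cycle 31: I8 read-ops
cycle 33: I8 finished on ADD
cycle 34: I8→R3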